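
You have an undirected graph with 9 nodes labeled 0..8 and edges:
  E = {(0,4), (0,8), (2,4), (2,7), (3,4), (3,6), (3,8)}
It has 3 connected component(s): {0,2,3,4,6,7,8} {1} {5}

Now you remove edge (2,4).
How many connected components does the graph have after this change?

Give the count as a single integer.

Answer: 4

Derivation:
Initial component count: 3
Remove (2,4): it was a bridge. Count increases: 3 -> 4.
  After removal, components: {0,3,4,6,8} {1} {2,7} {5}
New component count: 4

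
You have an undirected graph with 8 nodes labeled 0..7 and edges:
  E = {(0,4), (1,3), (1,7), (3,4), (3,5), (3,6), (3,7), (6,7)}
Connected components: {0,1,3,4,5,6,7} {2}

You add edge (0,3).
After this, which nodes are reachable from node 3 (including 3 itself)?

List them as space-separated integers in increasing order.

Answer: 0 1 3 4 5 6 7

Derivation:
Before: nodes reachable from 3: {0,1,3,4,5,6,7}
Adding (0,3): both endpoints already in same component. Reachability from 3 unchanged.
After: nodes reachable from 3: {0,1,3,4,5,6,7}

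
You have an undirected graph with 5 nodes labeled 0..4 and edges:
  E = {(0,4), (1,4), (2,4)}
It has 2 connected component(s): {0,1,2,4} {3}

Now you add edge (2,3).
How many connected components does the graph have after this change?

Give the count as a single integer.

Answer: 1

Derivation:
Initial component count: 2
Add (2,3): merges two components. Count decreases: 2 -> 1.
New component count: 1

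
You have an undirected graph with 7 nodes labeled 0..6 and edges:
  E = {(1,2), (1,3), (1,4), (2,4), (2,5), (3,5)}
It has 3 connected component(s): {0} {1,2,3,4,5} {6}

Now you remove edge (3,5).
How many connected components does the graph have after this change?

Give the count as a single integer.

Initial component count: 3
Remove (3,5): not a bridge. Count unchanged: 3.
  After removal, components: {0} {1,2,3,4,5} {6}
New component count: 3

Answer: 3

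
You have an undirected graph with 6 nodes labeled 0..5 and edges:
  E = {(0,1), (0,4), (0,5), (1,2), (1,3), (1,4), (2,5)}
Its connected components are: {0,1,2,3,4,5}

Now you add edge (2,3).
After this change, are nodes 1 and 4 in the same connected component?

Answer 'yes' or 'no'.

Initial components: {0,1,2,3,4,5}
Adding edge (2,3): both already in same component {0,1,2,3,4,5}. No change.
New components: {0,1,2,3,4,5}
Are 1 and 4 in the same component? yes

Answer: yes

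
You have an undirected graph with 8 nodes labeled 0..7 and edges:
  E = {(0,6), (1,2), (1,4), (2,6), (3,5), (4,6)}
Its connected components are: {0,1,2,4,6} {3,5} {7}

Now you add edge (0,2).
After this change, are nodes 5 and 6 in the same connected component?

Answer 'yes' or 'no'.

Answer: no

Derivation:
Initial components: {0,1,2,4,6} {3,5} {7}
Adding edge (0,2): both already in same component {0,1,2,4,6}. No change.
New components: {0,1,2,4,6} {3,5} {7}
Are 5 and 6 in the same component? no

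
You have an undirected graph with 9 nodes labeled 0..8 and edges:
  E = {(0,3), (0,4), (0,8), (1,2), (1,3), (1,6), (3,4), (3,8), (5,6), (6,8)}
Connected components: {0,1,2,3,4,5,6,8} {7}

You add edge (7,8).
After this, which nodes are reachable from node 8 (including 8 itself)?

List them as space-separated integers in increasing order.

Before: nodes reachable from 8: {0,1,2,3,4,5,6,8}
Adding (7,8): merges 8's component with another. Reachability grows.
After: nodes reachable from 8: {0,1,2,3,4,5,6,7,8}

Answer: 0 1 2 3 4 5 6 7 8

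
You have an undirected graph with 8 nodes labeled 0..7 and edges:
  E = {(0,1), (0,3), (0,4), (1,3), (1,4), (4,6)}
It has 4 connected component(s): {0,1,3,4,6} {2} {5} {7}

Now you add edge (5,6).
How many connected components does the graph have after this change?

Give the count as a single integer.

Initial component count: 4
Add (5,6): merges two components. Count decreases: 4 -> 3.
New component count: 3

Answer: 3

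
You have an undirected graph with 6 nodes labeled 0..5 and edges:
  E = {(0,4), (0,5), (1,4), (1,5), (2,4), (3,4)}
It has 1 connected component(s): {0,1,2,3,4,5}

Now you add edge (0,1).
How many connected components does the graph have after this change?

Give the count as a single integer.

Initial component count: 1
Add (0,1): endpoints already in same component. Count unchanged: 1.
New component count: 1

Answer: 1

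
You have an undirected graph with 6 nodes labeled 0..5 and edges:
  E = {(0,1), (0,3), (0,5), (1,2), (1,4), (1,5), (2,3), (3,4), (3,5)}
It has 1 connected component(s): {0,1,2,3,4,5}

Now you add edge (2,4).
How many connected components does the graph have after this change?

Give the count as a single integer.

Answer: 1

Derivation:
Initial component count: 1
Add (2,4): endpoints already in same component. Count unchanged: 1.
New component count: 1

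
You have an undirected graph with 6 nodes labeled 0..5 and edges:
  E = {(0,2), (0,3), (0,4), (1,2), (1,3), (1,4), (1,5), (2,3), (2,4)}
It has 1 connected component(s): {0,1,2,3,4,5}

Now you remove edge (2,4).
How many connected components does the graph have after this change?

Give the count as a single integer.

Answer: 1

Derivation:
Initial component count: 1
Remove (2,4): not a bridge. Count unchanged: 1.
  After removal, components: {0,1,2,3,4,5}
New component count: 1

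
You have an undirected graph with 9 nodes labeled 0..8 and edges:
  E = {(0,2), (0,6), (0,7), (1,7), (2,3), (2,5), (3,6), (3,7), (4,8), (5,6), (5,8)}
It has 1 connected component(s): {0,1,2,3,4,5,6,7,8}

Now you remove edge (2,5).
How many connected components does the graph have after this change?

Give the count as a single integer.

Answer: 1

Derivation:
Initial component count: 1
Remove (2,5): not a bridge. Count unchanged: 1.
  After removal, components: {0,1,2,3,4,5,6,7,8}
New component count: 1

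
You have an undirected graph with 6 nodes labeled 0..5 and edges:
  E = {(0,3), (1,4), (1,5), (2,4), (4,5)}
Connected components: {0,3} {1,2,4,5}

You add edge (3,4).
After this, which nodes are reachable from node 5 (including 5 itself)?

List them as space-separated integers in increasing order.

Before: nodes reachable from 5: {1,2,4,5}
Adding (3,4): merges 5's component with another. Reachability grows.
After: nodes reachable from 5: {0,1,2,3,4,5}

Answer: 0 1 2 3 4 5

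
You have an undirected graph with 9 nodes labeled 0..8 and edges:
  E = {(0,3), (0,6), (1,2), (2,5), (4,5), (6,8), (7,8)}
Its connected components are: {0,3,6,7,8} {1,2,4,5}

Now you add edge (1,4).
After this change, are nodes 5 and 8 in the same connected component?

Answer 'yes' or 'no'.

Answer: no

Derivation:
Initial components: {0,3,6,7,8} {1,2,4,5}
Adding edge (1,4): both already in same component {1,2,4,5}. No change.
New components: {0,3,6,7,8} {1,2,4,5}
Are 5 and 8 in the same component? no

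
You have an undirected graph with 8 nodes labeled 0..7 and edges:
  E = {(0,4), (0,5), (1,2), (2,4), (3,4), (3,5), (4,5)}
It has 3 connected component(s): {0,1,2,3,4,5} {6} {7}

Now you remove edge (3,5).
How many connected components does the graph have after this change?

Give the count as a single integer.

Answer: 3

Derivation:
Initial component count: 3
Remove (3,5): not a bridge. Count unchanged: 3.
  After removal, components: {0,1,2,3,4,5} {6} {7}
New component count: 3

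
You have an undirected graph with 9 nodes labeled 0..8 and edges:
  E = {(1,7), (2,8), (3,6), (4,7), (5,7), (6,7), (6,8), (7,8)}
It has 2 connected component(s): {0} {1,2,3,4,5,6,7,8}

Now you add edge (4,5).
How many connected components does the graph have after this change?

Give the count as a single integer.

Answer: 2

Derivation:
Initial component count: 2
Add (4,5): endpoints already in same component. Count unchanged: 2.
New component count: 2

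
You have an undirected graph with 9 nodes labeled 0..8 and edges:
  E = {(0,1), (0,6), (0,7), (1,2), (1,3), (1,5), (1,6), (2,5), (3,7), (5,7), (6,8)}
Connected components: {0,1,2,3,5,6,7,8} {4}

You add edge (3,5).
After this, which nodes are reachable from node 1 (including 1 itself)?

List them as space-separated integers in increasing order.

Before: nodes reachable from 1: {0,1,2,3,5,6,7,8}
Adding (3,5): both endpoints already in same component. Reachability from 1 unchanged.
After: nodes reachable from 1: {0,1,2,3,5,6,7,8}

Answer: 0 1 2 3 5 6 7 8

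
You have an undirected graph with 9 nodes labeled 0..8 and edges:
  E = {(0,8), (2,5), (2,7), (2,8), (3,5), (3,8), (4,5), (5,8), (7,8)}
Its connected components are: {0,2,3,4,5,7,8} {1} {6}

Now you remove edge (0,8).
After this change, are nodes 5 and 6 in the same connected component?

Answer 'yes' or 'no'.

Initial components: {0,2,3,4,5,7,8} {1} {6}
Removing edge (0,8): it was a bridge — component count 3 -> 4.
New components: {0} {1} {2,3,4,5,7,8} {6}
Are 5 and 6 in the same component? no

Answer: no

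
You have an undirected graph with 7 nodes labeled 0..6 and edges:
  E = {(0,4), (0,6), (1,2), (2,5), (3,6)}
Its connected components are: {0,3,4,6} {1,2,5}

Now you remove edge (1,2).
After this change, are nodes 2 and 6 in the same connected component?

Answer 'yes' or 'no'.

Answer: no

Derivation:
Initial components: {0,3,4,6} {1,2,5}
Removing edge (1,2): it was a bridge — component count 2 -> 3.
New components: {0,3,4,6} {1} {2,5}
Are 2 and 6 in the same component? no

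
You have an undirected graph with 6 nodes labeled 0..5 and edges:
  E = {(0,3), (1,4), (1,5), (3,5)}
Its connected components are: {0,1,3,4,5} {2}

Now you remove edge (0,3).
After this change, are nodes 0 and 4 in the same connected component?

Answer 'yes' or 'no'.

Answer: no

Derivation:
Initial components: {0,1,3,4,5} {2}
Removing edge (0,3): it was a bridge — component count 2 -> 3.
New components: {0} {1,3,4,5} {2}
Are 0 and 4 in the same component? no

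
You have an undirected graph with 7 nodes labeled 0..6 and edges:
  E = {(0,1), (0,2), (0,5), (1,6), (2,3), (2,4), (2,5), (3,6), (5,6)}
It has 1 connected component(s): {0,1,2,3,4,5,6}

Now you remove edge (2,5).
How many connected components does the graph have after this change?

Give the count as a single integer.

Initial component count: 1
Remove (2,5): not a bridge. Count unchanged: 1.
  After removal, components: {0,1,2,3,4,5,6}
New component count: 1

Answer: 1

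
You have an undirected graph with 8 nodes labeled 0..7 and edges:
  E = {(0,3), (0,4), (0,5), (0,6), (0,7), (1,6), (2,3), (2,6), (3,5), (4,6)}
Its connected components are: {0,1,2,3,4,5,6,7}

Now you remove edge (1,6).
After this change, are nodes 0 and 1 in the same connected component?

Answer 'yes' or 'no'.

Answer: no

Derivation:
Initial components: {0,1,2,3,4,5,6,7}
Removing edge (1,6): it was a bridge — component count 1 -> 2.
New components: {0,2,3,4,5,6,7} {1}
Are 0 and 1 in the same component? no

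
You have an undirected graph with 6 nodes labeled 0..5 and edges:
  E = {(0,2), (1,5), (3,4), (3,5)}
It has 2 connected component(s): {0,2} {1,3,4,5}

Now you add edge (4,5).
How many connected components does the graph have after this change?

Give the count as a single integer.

Answer: 2

Derivation:
Initial component count: 2
Add (4,5): endpoints already in same component. Count unchanged: 2.
New component count: 2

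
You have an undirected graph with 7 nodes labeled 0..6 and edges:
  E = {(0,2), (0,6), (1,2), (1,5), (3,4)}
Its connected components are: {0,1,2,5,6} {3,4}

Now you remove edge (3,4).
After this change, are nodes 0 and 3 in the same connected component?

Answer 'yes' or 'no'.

Answer: no

Derivation:
Initial components: {0,1,2,5,6} {3,4}
Removing edge (3,4): it was a bridge — component count 2 -> 3.
New components: {0,1,2,5,6} {3} {4}
Are 0 and 3 in the same component? no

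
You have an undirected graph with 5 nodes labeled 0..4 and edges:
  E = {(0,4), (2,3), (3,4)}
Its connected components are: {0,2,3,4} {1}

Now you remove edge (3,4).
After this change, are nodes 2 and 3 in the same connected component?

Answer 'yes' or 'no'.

Initial components: {0,2,3,4} {1}
Removing edge (3,4): it was a bridge — component count 2 -> 3.
New components: {0,4} {1} {2,3}
Are 2 and 3 in the same component? yes

Answer: yes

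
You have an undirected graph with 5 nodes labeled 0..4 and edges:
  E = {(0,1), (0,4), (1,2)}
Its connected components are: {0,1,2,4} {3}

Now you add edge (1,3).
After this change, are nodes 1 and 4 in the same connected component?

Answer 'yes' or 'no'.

Answer: yes

Derivation:
Initial components: {0,1,2,4} {3}
Adding edge (1,3): merges {0,1,2,4} and {3}.
New components: {0,1,2,3,4}
Are 1 and 4 in the same component? yes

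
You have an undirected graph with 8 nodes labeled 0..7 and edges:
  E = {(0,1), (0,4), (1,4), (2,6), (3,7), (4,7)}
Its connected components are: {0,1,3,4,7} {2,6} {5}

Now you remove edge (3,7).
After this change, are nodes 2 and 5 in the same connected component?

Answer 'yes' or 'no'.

Initial components: {0,1,3,4,7} {2,6} {5}
Removing edge (3,7): it was a bridge — component count 3 -> 4.
New components: {0,1,4,7} {2,6} {3} {5}
Are 2 and 5 in the same component? no

Answer: no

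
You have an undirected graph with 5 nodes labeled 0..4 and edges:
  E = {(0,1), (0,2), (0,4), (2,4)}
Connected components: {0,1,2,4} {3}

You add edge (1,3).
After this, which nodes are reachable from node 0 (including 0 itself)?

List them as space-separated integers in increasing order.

Before: nodes reachable from 0: {0,1,2,4}
Adding (1,3): merges 0's component with another. Reachability grows.
After: nodes reachable from 0: {0,1,2,3,4}

Answer: 0 1 2 3 4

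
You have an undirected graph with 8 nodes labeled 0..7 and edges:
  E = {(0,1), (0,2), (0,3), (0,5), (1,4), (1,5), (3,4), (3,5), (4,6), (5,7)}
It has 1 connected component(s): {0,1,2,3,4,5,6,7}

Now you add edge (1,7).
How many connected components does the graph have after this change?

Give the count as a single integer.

Answer: 1

Derivation:
Initial component count: 1
Add (1,7): endpoints already in same component. Count unchanged: 1.
New component count: 1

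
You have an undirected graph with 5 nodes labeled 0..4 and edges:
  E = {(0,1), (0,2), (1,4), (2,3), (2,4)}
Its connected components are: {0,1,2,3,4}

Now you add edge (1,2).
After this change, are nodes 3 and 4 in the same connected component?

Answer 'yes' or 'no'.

Initial components: {0,1,2,3,4}
Adding edge (1,2): both already in same component {0,1,2,3,4}. No change.
New components: {0,1,2,3,4}
Are 3 and 4 in the same component? yes

Answer: yes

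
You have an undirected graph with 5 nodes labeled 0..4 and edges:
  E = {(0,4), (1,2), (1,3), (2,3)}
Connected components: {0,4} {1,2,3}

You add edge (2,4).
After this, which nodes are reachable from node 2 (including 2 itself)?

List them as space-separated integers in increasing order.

Answer: 0 1 2 3 4

Derivation:
Before: nodes reachable from 2: {1,2,3}
Adding (2,4): merges 2's component with another. Reachability grows.
After: nodes reachable from 2: {0,1,2,3,4}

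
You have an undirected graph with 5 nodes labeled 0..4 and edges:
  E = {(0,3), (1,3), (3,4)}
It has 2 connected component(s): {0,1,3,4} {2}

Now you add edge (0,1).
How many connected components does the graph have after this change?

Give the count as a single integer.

Answer: 2

Derivation:
Initial component count: 2
Add (0,1): endpoints already in same component. Count unchanged: 2.
New component count: 2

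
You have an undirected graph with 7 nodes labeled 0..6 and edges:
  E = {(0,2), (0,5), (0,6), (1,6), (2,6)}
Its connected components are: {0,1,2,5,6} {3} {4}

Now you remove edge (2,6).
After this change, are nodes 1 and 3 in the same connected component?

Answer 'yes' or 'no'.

Initial components: {0,1,2,5,6} {3} {4}
Removing edge (2,6): not a bridge — component count unchanged at 3.
New components: {0,1,2,5,6} {3} {4}
Are 1 and 3 in the same component? no

Answer: no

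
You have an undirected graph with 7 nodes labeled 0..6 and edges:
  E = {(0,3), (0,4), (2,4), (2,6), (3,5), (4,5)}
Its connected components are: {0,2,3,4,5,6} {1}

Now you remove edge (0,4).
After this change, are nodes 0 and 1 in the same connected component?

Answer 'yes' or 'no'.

Answer: no

Derivation:
Initial components: {0,2,3,4,5,6} {1}
Removing edge (0,4): not a bridge — component count unchanged at 2.
New components: {0,2,3,4,5,6} {1}
Are 0 and 1 in the same component? no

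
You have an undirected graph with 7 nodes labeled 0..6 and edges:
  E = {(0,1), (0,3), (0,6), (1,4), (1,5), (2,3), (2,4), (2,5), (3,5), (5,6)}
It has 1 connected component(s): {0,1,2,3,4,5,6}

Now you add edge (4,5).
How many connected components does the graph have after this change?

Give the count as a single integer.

Initial component count: 1
Add (4,5): endpoints already in same component. Count unchanged: 1.
New component count: 1

Answer: 1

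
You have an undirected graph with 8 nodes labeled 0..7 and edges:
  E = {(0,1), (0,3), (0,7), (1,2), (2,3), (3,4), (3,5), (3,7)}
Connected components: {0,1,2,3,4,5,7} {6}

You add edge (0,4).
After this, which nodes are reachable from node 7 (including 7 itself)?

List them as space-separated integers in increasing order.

Answer: 0 1 2 3 4 5 7

Derivation:
Before: nodes reachable from 7: {0,1,2,3,4,5,7}
Adding (0,4): both endpoints already in same component. Reachability from 7 unchanged.
After: nodes reachable from 7: {0,1,2,3,4,5,7}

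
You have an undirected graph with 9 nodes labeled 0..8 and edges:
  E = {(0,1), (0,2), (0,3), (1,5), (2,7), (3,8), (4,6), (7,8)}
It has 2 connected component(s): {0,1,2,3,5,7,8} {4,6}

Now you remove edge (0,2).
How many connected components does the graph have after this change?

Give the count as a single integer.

Answer: 2

Derivation:
Initial component count: 2
Remove (0,2): not a bridge. Count unchanged: 2.
  After removal, components: {0,1,2,3,5,7,8} {4,6}
New component count: 2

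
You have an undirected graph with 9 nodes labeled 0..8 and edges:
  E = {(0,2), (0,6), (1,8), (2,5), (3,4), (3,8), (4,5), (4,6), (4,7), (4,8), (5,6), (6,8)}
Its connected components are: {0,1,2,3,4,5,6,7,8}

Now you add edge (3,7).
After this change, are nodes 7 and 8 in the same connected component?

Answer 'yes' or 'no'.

Answer: yes

Derivation:
Initial components: {0,1,2,3,4,5,6,7,8}
Adding edge (3,7): both already in same component {0,1,2,3,4,5,6,7,8}. No change.
New components: {0,1,2,3,4,5,6,7,8}
Are 7 and 8 in the same component? yes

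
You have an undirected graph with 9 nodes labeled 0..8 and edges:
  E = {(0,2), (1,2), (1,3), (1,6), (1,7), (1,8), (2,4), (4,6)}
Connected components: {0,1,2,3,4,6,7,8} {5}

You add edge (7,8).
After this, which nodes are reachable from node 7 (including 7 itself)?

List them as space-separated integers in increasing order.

Before: nodes reachable from 7: {0,1,2,3,4,6,7,8}
Adding (7,8): both endpoints already in same component. Reachability from 7 unchanged.
After: nodes reachable from 7: {0,1,2,3,4,6,7,8}

Answer: 0 1 2 3 4 6 7 8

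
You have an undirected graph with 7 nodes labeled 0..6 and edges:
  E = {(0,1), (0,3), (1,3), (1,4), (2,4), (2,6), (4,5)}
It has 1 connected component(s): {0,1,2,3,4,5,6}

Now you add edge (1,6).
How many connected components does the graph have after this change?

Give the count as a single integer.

Initial component count: 1
Add (1,6): endpoints already in same component. Count unchanged: 1.
New component count: 1

Answer: 1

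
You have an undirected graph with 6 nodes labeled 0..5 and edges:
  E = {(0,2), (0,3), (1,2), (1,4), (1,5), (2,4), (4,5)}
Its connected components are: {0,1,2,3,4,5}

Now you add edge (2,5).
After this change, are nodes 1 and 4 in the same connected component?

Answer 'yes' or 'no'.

Answer: yes

Derivation:
Initial components: {0,1,2,3,4,5}
Adding edge (2,5): both already in same component {0,1,2,3,4,5}. No change.
New components: {0,1,2,3,4,5}
Are 1 and 4 in the same component? yes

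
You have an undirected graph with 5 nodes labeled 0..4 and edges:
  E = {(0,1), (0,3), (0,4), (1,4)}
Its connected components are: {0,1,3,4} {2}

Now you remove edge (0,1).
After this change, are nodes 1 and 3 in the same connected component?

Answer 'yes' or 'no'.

Answer: yes

Derivation:
Initial components: {0,1,3,4} {2}
Removing edge (0,1): not a bridge — component count unchanged at 2.
New components: {0,1,3,4} {2}
Are 1 and 3 in the same component? yes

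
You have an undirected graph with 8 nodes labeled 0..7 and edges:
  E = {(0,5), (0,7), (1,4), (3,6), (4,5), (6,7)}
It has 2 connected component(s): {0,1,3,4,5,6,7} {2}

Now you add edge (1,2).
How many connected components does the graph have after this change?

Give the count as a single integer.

Initial component count: 2
Add (1,2): merges two components. Count decreases: 2 -> 1.
New component count: 1

Answer: 1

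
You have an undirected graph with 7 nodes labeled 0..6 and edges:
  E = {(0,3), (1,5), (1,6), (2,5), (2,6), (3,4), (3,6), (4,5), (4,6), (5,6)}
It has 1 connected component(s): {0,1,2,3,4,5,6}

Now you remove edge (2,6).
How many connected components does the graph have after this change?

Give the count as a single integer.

Answer: 1

Derivation:
Initial component count: 1
Remove (2,6): not a bridge. Count unchanged: 1.
  After removal, components: {0,1,2,3,4,5,6}
New component count: 1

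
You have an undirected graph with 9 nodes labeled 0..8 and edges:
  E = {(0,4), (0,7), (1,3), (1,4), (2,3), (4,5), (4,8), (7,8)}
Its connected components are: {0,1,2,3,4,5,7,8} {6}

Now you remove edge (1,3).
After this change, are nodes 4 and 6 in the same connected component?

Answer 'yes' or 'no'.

Initial components: {0,1,2,3,4,5,7,8} {6}
Removing edge (1,3): it was a bridge — component count 2 -> 3.
New components: {0,1,4,5,7,8} {2,3} {6}
Are 4 and 6 in the same component? no

Answer: no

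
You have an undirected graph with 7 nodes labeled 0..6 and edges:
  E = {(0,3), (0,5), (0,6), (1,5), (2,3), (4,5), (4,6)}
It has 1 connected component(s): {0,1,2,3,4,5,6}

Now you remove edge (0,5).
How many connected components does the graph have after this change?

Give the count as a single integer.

Initial component count: 1
Remove (0,5): not a bridge. Count unchanged: 1.
  After removal, components: {0,1,2,3,4,5,6}
New component count: 1

Answer: 1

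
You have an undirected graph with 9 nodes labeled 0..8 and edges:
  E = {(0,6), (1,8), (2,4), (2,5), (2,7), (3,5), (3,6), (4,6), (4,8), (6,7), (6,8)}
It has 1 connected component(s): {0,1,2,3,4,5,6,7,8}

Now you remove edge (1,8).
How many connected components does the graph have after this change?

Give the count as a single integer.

Initial component count: 1
Remove (1,8): it was a bridge. Count increases: 1 -> 2.
  After removal, components: {0,2,3,4,5,6,7,8} {1}
New component count: 2

Answer: 2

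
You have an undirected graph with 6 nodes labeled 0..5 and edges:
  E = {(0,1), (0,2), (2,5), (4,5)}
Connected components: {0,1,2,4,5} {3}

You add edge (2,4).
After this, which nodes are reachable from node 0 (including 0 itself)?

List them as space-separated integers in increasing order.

Before: nodes reachable from 0: {0,1,2,4,5}
Adding (2,4): both endpoints already in same component. Reachability from 0 unchanged.
After: nodes reachable from 0: {0,1,2,4,5}

Answer: 0 1 2 4 5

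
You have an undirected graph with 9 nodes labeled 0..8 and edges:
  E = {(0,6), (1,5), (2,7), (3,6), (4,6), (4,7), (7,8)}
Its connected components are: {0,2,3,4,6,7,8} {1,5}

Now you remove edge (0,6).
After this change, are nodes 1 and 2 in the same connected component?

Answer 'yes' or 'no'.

Initial components: {0,2,3,4,6,7,8} {1,5}
Removing edge (0,6): it was a bridge — component count 2 -> 3.
New components: {0} {1,5} {2,3,4,6,7,8}
Are 1 and 2 in the same component? no

Answer: no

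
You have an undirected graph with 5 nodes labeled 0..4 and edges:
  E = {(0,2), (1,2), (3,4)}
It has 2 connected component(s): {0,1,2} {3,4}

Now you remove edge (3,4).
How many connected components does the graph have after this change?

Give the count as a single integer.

Answer: 3

Derivation:
Initial component count: 2
Remove (3,4): it was a bridge. Count increases: 2 -> 3.
  After removal, components: {0,1,2} {3} {4}
New component count: 3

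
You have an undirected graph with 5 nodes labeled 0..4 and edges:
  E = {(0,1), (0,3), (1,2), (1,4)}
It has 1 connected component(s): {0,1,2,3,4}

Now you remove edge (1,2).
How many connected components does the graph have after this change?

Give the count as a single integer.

Initial component count: 1
Remove (1,2): it was a bridge. Count increases: 1 -> 2.
  After removal, components: {0,1,3,4} {2}
New component count: 2

Answer: 2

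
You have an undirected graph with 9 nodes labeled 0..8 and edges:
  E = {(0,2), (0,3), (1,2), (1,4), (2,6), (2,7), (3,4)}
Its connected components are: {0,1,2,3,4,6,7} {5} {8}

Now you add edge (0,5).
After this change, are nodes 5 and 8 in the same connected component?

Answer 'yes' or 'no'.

Answer: no

Derivation:
Initial components: {0,1,2,3,4,6,7} {5} {8}
Adding edge (0,5): merges {0,1,2,3,4,6,7} and {5}.
New components: {0,1,2,3,4,5,6,7} {8}
Are 5 and 8 in the same component? no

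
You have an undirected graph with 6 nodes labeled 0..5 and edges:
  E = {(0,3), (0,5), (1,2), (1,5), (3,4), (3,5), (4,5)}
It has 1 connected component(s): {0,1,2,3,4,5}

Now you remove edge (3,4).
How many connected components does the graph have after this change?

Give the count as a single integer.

Answer: 1

Derivation:
Initial component count: 1
Remove (3,4): not a bridge. Count unchanged: 1.
  After removal, components: {0,1,2,3,4,5}
New component count: 1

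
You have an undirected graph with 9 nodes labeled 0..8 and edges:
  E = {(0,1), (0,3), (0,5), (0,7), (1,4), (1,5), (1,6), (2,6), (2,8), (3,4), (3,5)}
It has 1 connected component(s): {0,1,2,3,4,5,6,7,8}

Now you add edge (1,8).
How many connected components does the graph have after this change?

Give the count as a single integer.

Answer: 1

Derivation:
Initial component count: 1
Add (1,8): endpoints already in same component. Count unchanged: 1.
New component count: 1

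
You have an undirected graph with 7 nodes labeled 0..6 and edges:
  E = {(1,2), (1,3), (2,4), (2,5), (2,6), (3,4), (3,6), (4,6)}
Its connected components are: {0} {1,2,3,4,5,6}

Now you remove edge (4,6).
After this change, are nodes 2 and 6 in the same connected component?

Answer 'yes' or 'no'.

Initial components: {0} {1,2,3,4,5,6}
Removing edge (4,6): not a bridge — component count unchanged at 2.
New components: {0} {1,2,3,4,5,6}
Are 2 and 6 in the same component? yes

Answer: yes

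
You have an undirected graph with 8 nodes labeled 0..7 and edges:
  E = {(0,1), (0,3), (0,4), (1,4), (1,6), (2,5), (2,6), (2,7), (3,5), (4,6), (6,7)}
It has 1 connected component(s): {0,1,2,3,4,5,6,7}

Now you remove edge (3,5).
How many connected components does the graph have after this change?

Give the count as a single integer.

Answer: 1

Derivation:
Initial component count: 1
Remove (3,5): not a bridge. Count unchanged: 1.
  After removal, components: {0,1,2,3,4,5,6,7}
New component count: 1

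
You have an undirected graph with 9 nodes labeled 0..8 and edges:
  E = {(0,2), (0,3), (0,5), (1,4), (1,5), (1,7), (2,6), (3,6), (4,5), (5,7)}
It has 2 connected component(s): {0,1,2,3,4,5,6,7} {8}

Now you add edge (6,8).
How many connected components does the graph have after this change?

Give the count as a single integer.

Answer: 1

Derivation:
Initial component count: 2
Add (6,8): merges two components. Count decreases: 2 -> 1.
New component count: 1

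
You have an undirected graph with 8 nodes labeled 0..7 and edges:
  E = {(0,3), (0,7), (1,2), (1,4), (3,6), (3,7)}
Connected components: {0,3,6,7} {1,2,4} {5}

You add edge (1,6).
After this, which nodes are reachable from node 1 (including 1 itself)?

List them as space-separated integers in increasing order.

Answer: 0 1 2 3 4 6 7

Derivation:
Before: nodes reachable from 1: {1,2,4}
Adding (1,6): merges 1's component with another. Reachability grows.
After: nodes reachable from 1: {0,1,2,3,4,6,7}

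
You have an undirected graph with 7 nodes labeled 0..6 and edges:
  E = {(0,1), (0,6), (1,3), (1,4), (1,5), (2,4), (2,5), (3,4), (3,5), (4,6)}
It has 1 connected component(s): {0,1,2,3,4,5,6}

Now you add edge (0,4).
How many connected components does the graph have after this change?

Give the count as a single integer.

Initial component count: 1
Add (0,4): endpoints already in same component. Count unchanged: 1.
New component count: 1

Answer: 1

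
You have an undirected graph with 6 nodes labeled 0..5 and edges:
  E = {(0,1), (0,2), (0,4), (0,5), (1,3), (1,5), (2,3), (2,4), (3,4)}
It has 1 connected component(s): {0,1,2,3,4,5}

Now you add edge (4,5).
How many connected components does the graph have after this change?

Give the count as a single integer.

Initial component count: 1
Add (4,5): endpoints already in same component. Count unchanged: 1.
New component count: 1

Answer: 1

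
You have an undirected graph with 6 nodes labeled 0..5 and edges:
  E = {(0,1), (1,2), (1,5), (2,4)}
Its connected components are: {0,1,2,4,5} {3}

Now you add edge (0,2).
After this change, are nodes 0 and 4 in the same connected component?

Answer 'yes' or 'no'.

Initial components: {0,1,2,4,5} {3}
Adding edge (0,2): both already in same component {0,1,2,4,5}. No change.
New components: {0,1,2,4,5} {3}
Are 0 and 4 in the same component? yes

Answer: yes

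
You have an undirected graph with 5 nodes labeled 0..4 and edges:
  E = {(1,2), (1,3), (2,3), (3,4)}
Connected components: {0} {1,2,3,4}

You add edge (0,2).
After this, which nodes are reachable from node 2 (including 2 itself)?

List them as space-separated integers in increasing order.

Before: nodes reachable from 2: {1,2,3,4}
Adding (0,2): merges 2's component with another. Reachability grows.
After: nodes reachable from 2: {0,1,2,3,4}

Answer: 0 1 2 3 4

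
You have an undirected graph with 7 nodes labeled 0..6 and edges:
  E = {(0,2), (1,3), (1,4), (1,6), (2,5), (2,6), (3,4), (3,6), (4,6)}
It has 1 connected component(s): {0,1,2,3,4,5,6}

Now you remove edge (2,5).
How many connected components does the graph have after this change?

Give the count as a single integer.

Answer: 2

Derivation:
Initial component count: 1
Remove (2,5): it was a bridge. Count increases: 1 -> 2.
  After removal, components: {0,1,2,3,4,6} {5}
New component count: 2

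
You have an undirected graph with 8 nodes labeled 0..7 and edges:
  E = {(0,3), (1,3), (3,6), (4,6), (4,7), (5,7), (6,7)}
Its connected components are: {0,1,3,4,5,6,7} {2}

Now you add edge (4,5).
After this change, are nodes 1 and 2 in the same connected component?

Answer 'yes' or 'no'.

Initial components: {0,1,3,4,5,6,7} {2}
Adding edge (4,5): both already in same component {0,1,3,4,5,6,7}. No change.
New components: {0,1,3,4,5,6,7} {2}
Are 1 and 2 in the same component? no

Answer: no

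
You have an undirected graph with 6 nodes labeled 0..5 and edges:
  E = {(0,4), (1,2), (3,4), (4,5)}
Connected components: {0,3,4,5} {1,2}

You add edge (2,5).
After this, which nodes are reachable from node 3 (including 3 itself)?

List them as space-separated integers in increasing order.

Before: nodes reachable from 3: {0,3,4,5}
Adding (2,5): merges 3's component with another. Reachability grows.
After: nodes reachable from 3: {0,1,2,3,4,5}

Answer: 0 1 2 3 4 5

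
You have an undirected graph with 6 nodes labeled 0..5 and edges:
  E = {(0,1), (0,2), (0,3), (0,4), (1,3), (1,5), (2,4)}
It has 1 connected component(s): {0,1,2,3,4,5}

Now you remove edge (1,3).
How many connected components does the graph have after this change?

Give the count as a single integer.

Initial component count: 1
Remove (1,3): not a bridge. Count unchanged: 1.
  After removal, components: {0,1,2,3,4,5}
New component count: 1

Answer: 1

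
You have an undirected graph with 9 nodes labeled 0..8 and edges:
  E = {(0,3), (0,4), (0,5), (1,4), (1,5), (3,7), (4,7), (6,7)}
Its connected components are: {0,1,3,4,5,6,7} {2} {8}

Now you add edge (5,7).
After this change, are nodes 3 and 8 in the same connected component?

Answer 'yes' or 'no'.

Initial components: {0,1,3,4,5,6,7} {2} {8}
Adding edge (5,7): both already in same component {0,1,3,4,5,6,7}. No change.
New components: {0,1,3,4,5,6,7} {2} {8}
Are 3 and 8 in the same component? no

Answer: no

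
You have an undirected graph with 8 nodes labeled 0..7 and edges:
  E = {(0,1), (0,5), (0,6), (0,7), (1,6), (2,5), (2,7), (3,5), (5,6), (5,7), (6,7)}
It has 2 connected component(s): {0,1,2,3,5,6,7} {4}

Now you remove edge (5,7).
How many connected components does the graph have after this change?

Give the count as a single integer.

Answer: 2

Derivation:
Initial component count: 2
Remove (5,7): not a bridge. Count unchanged: 2.
  After removal, components: {0,1,2,3,5,6,7} {4}
New component count: 2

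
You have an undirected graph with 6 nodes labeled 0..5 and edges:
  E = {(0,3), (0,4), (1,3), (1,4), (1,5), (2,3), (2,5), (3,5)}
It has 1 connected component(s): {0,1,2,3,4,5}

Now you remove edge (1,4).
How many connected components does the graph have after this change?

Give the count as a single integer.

Initial component count: 1
Remove (1,4): not a bridge. Count unchanged: 1.
  After removal, components: {0,1,2,3,4,5}
New component count: 1

Answer: 1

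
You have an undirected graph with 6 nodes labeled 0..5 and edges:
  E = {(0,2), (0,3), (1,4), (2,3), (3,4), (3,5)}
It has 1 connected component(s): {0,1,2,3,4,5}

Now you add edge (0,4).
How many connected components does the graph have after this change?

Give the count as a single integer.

Answer: 1

Derivation:
Initial component count: 1
Add (0,4): endpoints already in same component. Count unchanged: 1.
New component count: 1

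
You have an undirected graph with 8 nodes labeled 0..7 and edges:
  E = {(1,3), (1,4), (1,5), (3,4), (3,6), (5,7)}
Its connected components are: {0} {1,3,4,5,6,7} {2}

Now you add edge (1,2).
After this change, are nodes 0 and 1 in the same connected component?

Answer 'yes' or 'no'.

Answer: no

Derivation:
Initial components: {0} {1,3,4,5,6,7} {2}
Adding edge (1,2): merges {1,3,4,5,6,7} and {2}.
New components: {0} {1,2,3,4,5,6,7}
Are 0 and 1 in the same component? no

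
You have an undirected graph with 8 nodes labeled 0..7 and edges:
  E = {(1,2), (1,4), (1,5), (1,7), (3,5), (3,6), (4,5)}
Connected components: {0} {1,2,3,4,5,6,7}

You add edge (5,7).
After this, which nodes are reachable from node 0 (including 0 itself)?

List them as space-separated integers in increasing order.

Before: nodes reachable from 0: {0}
Adding (5,7): both endpoints already in same component. Reachability from 0 unchanged.
After: nodes reachable from 0: {0}

Answer: 0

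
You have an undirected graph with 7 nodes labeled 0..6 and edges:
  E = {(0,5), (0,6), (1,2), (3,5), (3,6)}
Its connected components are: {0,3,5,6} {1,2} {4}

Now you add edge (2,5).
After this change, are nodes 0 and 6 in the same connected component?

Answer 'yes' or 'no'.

Answer: yes

Derivation:
Initial components: {0,3,5,6} {1,2} {4}
Adding edge (2,5): merges {1,2} and {0,3,5,6}.
New components: {0,1,2,3,5,6} {4}
Are 0 and 6 in the same component? yes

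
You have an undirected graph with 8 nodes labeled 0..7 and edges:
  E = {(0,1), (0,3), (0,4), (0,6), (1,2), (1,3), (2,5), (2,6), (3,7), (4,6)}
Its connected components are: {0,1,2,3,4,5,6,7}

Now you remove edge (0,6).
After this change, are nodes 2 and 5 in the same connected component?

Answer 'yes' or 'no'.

Initial components: {0,1,2,3,4,5,6,7}
Removing edge (0,6): not a bridge — component count unchanged at 1.
New components: {0,1,2,3,4,5,6,7}
Are 2 and 5 in the same component? yes

Answer: yes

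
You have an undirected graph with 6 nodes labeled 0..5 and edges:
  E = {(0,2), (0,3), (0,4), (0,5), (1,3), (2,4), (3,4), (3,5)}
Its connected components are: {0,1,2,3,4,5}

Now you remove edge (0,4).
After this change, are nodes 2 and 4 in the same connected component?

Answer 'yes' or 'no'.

Initial components: {0,1,2,3,4,5}
Removing edge (0,4): not a bridge — component count unchanged at 1.
New components: {0,1,2,3,4,5}
Are 2 and 4 in the same component? yes

Answer: yes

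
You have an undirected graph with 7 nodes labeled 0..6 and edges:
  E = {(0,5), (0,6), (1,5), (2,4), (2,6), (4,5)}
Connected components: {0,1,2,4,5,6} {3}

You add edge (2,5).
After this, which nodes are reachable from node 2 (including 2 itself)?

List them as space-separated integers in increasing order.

Answer: 0 1 2 4 5 6

Derivation:
Before: nodes reachable from 2: {0,1,2,4,5,6}
Adding (2,5): both endpoints already in same component. Reachability from 2 unchanged.
After: nodes reachable from 2: {0,1,2,4,5,6}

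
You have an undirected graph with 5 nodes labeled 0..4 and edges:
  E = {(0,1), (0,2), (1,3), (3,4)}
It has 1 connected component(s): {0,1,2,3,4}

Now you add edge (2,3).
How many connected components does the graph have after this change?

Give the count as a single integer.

Answer: 1

Derivation:
Initial component count: 1
Add (2,3): endpoints already in same component. Count unchanged: 1.
New component count: 1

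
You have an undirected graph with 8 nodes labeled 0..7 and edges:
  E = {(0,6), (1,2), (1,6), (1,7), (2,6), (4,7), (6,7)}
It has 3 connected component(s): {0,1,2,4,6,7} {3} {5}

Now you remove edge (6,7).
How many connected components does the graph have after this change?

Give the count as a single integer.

Initial component count: 3
Remove (6,7): not a bridge. Count unchanged: 3.
  After removal, components: {0,1,2,4,6,7} {3} {5}
New component count: 3

Answer: 3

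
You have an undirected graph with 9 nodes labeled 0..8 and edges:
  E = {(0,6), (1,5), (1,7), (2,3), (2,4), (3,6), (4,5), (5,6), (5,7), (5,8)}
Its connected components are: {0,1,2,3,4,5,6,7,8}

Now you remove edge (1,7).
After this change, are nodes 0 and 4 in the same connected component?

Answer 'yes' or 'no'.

Initial components: {0,1,2,3,4,5,6,7,8}
Removing edge (1,7): not a bridge — component count unchanged at 1.
New components: {0,1,2,3,4,5,6,7,8}
Are 0 and 4 in the same component? yes

Answer: yes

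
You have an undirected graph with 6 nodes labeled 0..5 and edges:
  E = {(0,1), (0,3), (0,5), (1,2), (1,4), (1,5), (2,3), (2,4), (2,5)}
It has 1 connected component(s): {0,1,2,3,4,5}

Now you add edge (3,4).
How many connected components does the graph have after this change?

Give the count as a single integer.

Initial component count: 1
Add (3,4): endpoints already in same component. Count unchanged: 1.
New component count: 1

Answer: 1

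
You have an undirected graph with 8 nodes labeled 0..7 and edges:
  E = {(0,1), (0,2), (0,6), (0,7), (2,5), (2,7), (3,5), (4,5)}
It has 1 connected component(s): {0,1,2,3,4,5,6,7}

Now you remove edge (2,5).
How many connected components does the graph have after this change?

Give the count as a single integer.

Initial component count: 1
Remove (2,5): it was a bridge. Count increases: 1 -> 2.
  After removal, components: {0,1,2,6,7} {3,4,5}
New component count: 2

Answer: 2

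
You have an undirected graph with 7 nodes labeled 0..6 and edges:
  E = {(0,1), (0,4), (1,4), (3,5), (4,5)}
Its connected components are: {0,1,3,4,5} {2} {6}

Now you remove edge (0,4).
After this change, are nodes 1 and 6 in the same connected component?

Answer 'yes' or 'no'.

Initial components: {0,1,3,4,5} {2} {6}
Removing edge (0,4): not a bridge — component count unchanged at 3.
New components: {0,1,3,4,5} {2} {6}
Are 1 and 6 in the same component? no

Answer: no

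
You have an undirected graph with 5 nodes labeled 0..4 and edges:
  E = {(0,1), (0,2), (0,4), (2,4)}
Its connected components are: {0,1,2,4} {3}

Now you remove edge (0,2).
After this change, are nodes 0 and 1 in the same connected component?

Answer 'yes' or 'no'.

Answer: yes

Derivation:
Initial components: {0,1,2,4} {3}
Removing edge (0,2): not a bridge — component count unchanged at 2.
New components: {0,1,2,4} {3}
Are 0 and 1 in the same component? yes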